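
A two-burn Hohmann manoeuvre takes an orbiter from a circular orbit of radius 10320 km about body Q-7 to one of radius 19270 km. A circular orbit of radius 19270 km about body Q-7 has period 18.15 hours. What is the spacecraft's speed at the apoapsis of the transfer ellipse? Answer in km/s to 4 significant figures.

v = 1.548 km/s

From Kepler's third law T² = 4π²r³/μ at r = 19270 km, T = 18.15 hours = 18.15 × 3600 s = 65340 s: μ = 4π²r³/T² = 66167.8 km³/s².
The Hohmann ellipse has a_t = (r₁ + r₂)/2 = 14795 km.
At apoapsis, r = 19270 km.
Vis-viva: v = √[μ(2/r − 1/a_t)] = √[66167.8 × (2/19270 − 1/14795)] = 1.548 km/s.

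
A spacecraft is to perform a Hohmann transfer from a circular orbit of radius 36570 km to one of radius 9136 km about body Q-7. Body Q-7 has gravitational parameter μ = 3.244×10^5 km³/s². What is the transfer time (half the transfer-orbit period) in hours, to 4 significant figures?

The Hohmann ellipse has a_t = (r₁ + r₂)/2 = 22853 km.
By Kepler's third law the transfer-orbit period is T = 2π√(a_t³/μ), so t = T/2 = 19056 s.
Converting: 19056 s ÷ 3600 s/hour = 5.293 hours.

t = 5.293 hours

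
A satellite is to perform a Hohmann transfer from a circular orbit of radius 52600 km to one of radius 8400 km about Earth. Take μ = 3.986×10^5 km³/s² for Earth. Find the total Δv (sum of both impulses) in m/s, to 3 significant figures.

Transfer-ellipse semi-major axis a_t = (r₁ + r₂)/2 = (52600 + 8400)/2 = 30500 km.
Circular speed at r₁: v₁ = √(μ/r₁) = √(3.986×10^5/52600) = 2.753 km/s.
Transfer-orbit speed at r₁ (v² = μ(2/r − 1/a)): v_a = √[μ(2/r₁ − 1/a_t)] = 1.445 km/s.
First burn Δv₁ = |v_a − v₁| = 1.308 km/s.
At r₂, v₂ = √(μ/r₂) = 6.8886 km/s.
Transfer-orbit speed at r₂: v_p = √[μ(2/r₂ − 1/a_t)] = 9.0463 km/s.
Second burn Δv₂ = |v₂ − v_p| = 2.158 km/s.
Total Δv = Δv₁ + Δv₂ = 3.466 km/s.

Δv = 3470 m/s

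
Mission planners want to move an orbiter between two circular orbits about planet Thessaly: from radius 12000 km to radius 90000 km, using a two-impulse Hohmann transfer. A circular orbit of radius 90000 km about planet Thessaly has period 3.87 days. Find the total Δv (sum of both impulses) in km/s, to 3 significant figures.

Δv = 2.39 km/s

From Kepler's third law T² = 4π²r³/μ at r = 90000 km, T = 3.87 days = 3.87 × 86400 s = 3.34368×10^5 s: μ = 4π²r³/T² = 2.57417×10^5 km³/s².
Transfer-ellipse semi-major axis a_t = (r₁ + r₂)/2 = (12000 + 90000)/2 = 51000 km.
At r₁ the circular-orbit speed is v₁ = √(μ/r₁) = 4.632 km/s.
Transfer-orbit speed at r₁ (vis-viva): v_p = √[μ(2/r₁ − 1/a_t)] = 6.153 km/s.
First burn Δv₁ = |v_p − v₁| = 1.521 km/s.
Circular speed at r₂: v₂ = √(μ/r₂) = 1.69121 km/s.
Transfer-orbit speed at r₂: v_a = √[μ(2/r₂ − 1/a_t)] = 0.820358 km/s.
Second burn Δv₂ = |v₂ − v_a| = 0.8709 km/s.
Total Δv = Δv₁ + Δv₂ = 2.392 km/s.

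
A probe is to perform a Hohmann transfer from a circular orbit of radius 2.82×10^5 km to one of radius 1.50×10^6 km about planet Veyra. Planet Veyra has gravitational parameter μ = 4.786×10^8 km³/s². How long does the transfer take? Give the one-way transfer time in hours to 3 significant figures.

t = 33.5 hours

Semi-major axis of the transfer orbit: a_t = (2.820×10^5 + 1.500×10^6)/2 = 8.910×10^5 km.
Transfer time t = π√(a_t³/μ) = π√((8.910×10^5)³ / 4.786×10^8) = 1.20776×10^5 s.
Converting: 1.20776×10^5 s ÷ 3600 s/hour = 33.5 hours.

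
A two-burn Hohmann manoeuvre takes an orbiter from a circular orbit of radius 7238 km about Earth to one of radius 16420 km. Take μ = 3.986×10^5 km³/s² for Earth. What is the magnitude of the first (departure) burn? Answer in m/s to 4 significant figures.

The Hohmann ellipse has a_t = (r₁ + r₂)/2 = 11829 km.
On the circular orbit at r = 7238 km, v_c = √(μ/r) = 7.421 km/s.
Transfer-orbit speed at the same r (vis-viva, a = a_t): v_t = √[μ(2/r − 1/a_t)] = 8.743 km/s.
Δv₁ = |v_t − v_c| = |8.743 − 7.421| = 1.322 km/s.

Δv₁ = 1322 m/s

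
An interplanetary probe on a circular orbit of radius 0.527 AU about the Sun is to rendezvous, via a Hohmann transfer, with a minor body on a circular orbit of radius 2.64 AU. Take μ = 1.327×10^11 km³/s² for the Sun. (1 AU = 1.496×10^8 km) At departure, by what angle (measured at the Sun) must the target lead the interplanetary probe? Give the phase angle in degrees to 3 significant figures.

φ = 96.4°

In km: r₁ = 0.527 × 1.496×10^8 = 7.88392×10^7 km; r₂ = 2.64 × 1.496×10^8 = 3.94944×10^8 km.
Semi-major axis of the transfer orbit: a_t = (7.88392×10^7 + 3.94944×10^8)/2 = 2.368916×10^8 km.
Transfer time t = π√(a_t³/μ) = 3.1444×10^7 s.
The target's mean motion on its circular orbit is ω₂ = √(μ/r₂³) = 4.6412×10^-8 rad/s.
Angle swept by the target during transfer: ω₂·t = 1.4594 rad = 83.62°.
Arrival is 180° from departure on the ellipse, so φ = 180° − 83.62° = 96.4°.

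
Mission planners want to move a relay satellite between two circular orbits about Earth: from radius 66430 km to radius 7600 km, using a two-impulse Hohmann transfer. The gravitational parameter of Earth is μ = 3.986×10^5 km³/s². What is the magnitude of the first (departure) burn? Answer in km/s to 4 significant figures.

The Hohmann ellipse has a_t = (r₁ + r₂)/2 = 37015 km.
On the circular orbit at r = 66430 km, v_c = √(μ/r) = 2.450 km/s.
Vis-viva on the transfer ellipse at r = 66430 km gives v_t = √[μ(2/r − 1/a_t)] = 1.110 km/s.
Δv₁ = |v_t − v_c| = |1.110 − 2.450| = 1.340 km/s.

Δv₁ = 1.340 km/s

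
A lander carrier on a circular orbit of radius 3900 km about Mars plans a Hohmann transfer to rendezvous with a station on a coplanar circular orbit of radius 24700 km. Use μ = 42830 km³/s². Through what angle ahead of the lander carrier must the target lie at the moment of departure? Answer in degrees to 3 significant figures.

Transfer-ellipse semi-major axis a_t = (r₁ + r₂)/2 = (3900 + 24700)/2 = 14300 km.
The half-period of the transfer ellipse is t = π√(a_t³/μ) = 25960 s.
Target angular speed ω₂ = √(μ/r₂³) = 5.331×10^-5 rad/s.
Angle swept by the target during transfer: ω₂·t = 1.3839 rad = 79.29°.
Arrival is 180° from departure on the ellipse, so φ = 180° − 79.29° = 101°.

φ = 101°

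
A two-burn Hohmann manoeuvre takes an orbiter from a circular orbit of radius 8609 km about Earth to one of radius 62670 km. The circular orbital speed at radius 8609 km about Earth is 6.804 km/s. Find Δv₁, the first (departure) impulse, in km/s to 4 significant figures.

From the circular-orbit relation v² = μ/r at r = 8609 km: μ = v²r = (6.804)² × 8609 = 3.98549×10^5 km³/s².
Semi-major axis of the transfer orbit: a_t = (8609 + 62670)/2 = 35639.5 km.
Circular speed at r = 8609 km: v_c = √(μ/r) = 6.804 km/s.
Transfer-orbit speed at the same r (vis-viva, a = a_t): v_t = √[μ(2/r − 1/a_t)] = 9.023 km/s.
Δv₁ = |v_t − v_c| = |9.023 − 6.804| = 2.219 km/s.

Δv₁ = 2.219 km/s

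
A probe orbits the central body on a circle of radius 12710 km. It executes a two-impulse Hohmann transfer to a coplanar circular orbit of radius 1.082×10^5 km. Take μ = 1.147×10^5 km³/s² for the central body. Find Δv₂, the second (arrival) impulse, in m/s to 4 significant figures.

The Hohmann ellipse has a_t = (r₁ + r₂)/2 = 60455 km.
On the circular orbit at r = 1.082×10^5 km, v_c = √(μ/r) = 1.0296 km/s.
Vis-viva on the transfer ellipse at r = 1.082×10^5 km gives v_t = √[μ(2/r − 1/a_t)] = 0.47209 km/s.
Δv₂ = |v_t − v_c| = |0.47209 − 1.0296| = 0.5575 km/s.

Δv₂ = 557.5 m/s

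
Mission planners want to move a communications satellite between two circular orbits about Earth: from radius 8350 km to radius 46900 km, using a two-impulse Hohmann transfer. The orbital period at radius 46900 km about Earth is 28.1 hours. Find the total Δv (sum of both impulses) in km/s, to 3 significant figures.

From Kepler's third law T² = 4π²r³/μ at r = 46900 km, T = 28.1 hours = 28.1 × 3600 s = 1.0116×10^5 s: μ = 4π²r³/T² = 3.97979×10^5 km³/s².
Semi-major axis of the transfer orbit: a_t = (8350 + 46900)/2 = 27625 km.
Circular speed at r₁: v₁ = √(μ/r₁) = √(3.97979×10^5/8350) = 6.9038 km/s.
On the transfer ellipse at r₁, vis-viva equation gives v_p = √[μ(2/r₁ − 1/a_t)] = 8.9954 km/s.
First burn Δv₁ = |v_p − v₁| = 2.092 km/s.
Circular speed at r₂: v₂ = √(μ/r₂) = 2.913 km/s.
Transfer-orbit speed at r₂: v_a = √[μ(2/r₂ − 1/a_t)] = 1.602 km/s.
Second burn Δv₂ = |v₂ − v_a| = 1.311 km/s.
Δv = Δv₁ + Δv₂ = 2.092 + 1.311 = 3.403 km/s.

Δv = 3.40 km/s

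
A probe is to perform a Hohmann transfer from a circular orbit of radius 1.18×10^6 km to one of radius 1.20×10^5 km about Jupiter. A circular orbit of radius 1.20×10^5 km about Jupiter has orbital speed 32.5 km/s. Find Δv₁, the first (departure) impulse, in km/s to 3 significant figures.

From the circular-orbit relation v² = μ/r at r = 1.20×10^5 km: μ = v²r = (32.5)² × 1.20×10^5 = 1.26750×10^8 km³/s².
Transfer-ellipse semi-major axis a_t = (r₁ + r₂)/2 = (1.180×10^6 + 1.200×10^5)/2 = 6.500×10^5 km.
On the circular orbit at r = 1.180×10^6 km, v_c = √(μ/r) = 10.364 km/s.
Transfer-orbit speed at the same r (vis-viva, a = a_t): v_t = √[μ(2/r − 1/a_t)] = 4.4531 km/s.
Δv₁ = |v_t − v_c| = |4.4531 − 10.364| = 5.911 km/s.

Δv₁ = 5.91 km/s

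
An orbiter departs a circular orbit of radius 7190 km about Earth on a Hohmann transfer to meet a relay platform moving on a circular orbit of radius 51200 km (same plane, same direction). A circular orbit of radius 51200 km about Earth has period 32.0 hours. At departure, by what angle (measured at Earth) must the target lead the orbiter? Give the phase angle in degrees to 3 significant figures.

φ = 102°

From Kepler's third law T² = 4π²r³/μ at r = 51200 km, T = 32.0 hours = 32.0 × 3600 s = 1.152×10^5 s: μ = 4π²r³/T² = 3.99268×10^5 km³/s².
Semi-major axis of the transfer orbit: a_t = (7190 + 51200)/2 = 29195 km.
Transfer time t = π√(a_t³/μ) = 24801.6 s.
The target's mean motion on its circular orbit is ω₂ = √(μ/r₂³) = 5.45415×10^-5 rad/s.
Angle swept by the target during transfer: ω₂·t = 1.35272 rad = 77.51°.
The orbiter traverses 180° on the transfer ellipse, so the target must lead by 180° − 77.51° = 102°.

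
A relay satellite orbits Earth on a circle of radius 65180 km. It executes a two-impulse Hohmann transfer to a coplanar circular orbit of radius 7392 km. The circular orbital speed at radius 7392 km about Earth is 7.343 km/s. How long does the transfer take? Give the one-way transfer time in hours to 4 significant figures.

t = 9.554 hours

From the circular-orbit relation v² = μ/r at r = 7392 km: μ = v²r = (7.343)² × 7392 = 3.98574×10^5 km³/s².
The Hohmann ellipse has a_t = (r₁ + r₂)/2 = 36286 km.
Half the transfer-orbit period gives t = π√(a_t³/μ) = 34396 s.
Converting: 34396 s ÷ 3600 s/hour = 9.554 hours.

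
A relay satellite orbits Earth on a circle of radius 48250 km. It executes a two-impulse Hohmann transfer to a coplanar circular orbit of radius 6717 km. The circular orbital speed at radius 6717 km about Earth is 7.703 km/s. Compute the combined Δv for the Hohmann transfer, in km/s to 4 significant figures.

From the circular-orbit relation v² = μ/r at r = 6717 km: μ = v²r = (7.703)² × 6717 = 3.98561×10^5 km³/s².
The Hohmann ellipse has a_t = (r₁ + r₂)/2 = 27483.5 km.
Circular speed at r₁: v₁ = √(μ/r₁) = √(3.98561×10^5/48250) = 2.8741 km/s.
Transfer-orbit speed at r₁ (vis-viva equation): v_a = √[μ(2/r₁ − 1/a_t)] = 1.4209 km/s.
First burn Δv₁ = |v_a − v₁| = 1.4532 km/s.
Circular speed at r₂: v₂ = √(μ/r₂) = 7.70300 km/s.
Transfer-orbit speed at r₂: v_p = √[μ(2/r₂ − 1/a_t)] = 10.2064 km/s.
Second burn Δv₂ = |v₂ − v_p| = 2.5034 km/s.
Δv = Δv₁ + Δv₂ = 1.4532 + 2.5034 = 3.957 km/s.

Δv = 3.957 km/s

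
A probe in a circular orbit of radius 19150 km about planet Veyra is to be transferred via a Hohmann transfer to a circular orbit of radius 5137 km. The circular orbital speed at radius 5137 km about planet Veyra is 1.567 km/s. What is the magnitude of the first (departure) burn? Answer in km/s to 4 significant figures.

Δv₁ = 0.2837 km/s

From the circular-orbit relation v² = μ/r at r = 5137 km: μ = v²r = (1.567)² × 5137 = 12613.8 km³/s².
Transfer-ellipse semi-major axis a_t = (r₁ + r₂)/2 = (19150 + 5137)/2 = 12143.5 km.
Circular speed at r = 19150 km: v_c = √(μ/r) = 0.8116 km/s.
Transfer-orbit speed at the same r (vis-viva, a = a_t): v_t = √[μ(2/r − 1/a_t)] = 0.5279 km/s.
Δv₁ = |v_t − v_c| = |0.5279 − 0.8116| = 0.2837 km/s.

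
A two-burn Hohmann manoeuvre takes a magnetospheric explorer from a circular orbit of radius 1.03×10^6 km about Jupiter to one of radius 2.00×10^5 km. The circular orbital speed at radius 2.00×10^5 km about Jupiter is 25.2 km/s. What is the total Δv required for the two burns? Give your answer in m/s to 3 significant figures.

Δv = 12200 m/s

From the circular-orbit relation v² = μ/r at r = 2.00×10^5 km: μ = v²r = (25.2)² × 2.00×10^5 = 1.27008×10^8 km³/s².
Semi-major axis of the transfer orbit: a_t = (1.030×10^6 + 2.000×10^5)/2 = 6.150×10^5 km.
At r₁ the circular-orbit speed is v₁ = √(μ/r₁) = 11.1044 km/s.
Transfer-orbit speed at r₁ (v² = μ(2/r − 1/a)): v_a = √[μ(2/r₁ − 1/a_t)] = 6.33249 km/s.
First burn Δv₁ = |v_a − v₁| = 4.772 km/s.
At r₂, v₂ = √(μ/r₂) = 25.200 km/s.
Transfer-orbit speed at r₂: v_p = √[μ(2/r₂ − 1/a_t)] = 32.612 km/s.
Second burn Δv₂ = |v₂ − v_p| = 7.412 km/s.
Δv = Δv₁ + Δv₂ = 4.772 + 7.412 = 12.18 km/s.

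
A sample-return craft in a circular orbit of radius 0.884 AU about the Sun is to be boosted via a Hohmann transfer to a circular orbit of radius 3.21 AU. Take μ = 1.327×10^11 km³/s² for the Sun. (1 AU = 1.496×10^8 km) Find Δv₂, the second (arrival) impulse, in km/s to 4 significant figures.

In km: r₁ = 0.884 × 1.496×10^8 = 1.322464×10^8 km; r₂ = 3.21 × 1.496×10^8 = 4.80216×10^8 km.
The Hohmann ellipse has a_t = (r₁ + r₂)/2 = 3.062312×10^8 km.
On the circular orbit at r = 4.80216×10^8 km, v_c = √(μ/r) = 16.623 km/s.
Vis-viva on the transfer ellipse at r = 4.80216×10^8 km gives v_t = √[μ(2/r − 1/a_t)] = 10.924 km/s.
Δv₂ = |v_t − v_c| = |10.924 − 16.623| = 5.699 km/s.

Δv₂ = 5.699 km/s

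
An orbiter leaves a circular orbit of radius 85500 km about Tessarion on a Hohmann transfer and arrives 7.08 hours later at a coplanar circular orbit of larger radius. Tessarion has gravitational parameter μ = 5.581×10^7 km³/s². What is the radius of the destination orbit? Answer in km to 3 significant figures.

Transfer time t = 7.08 hours = 25488 s, and t = π√(a_t³/μ).
So a_t = (μ t²/π²)^(1/3) = (5.581×10^7 × (25488)² / π²)^(1/3) = 1.5430×10^5 km.
Since a_t = (r₁ + r₂)/2, r₂ = 2a_t − r₁ = 2×1.5430×10^5 − 85500 = 2.231×10^5 km.

r₂ = 2.23×10^5 km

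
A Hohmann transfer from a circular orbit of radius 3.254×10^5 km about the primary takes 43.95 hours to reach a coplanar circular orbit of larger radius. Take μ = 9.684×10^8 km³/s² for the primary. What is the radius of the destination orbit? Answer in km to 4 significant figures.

r₂ = 2.373×10^6 km

Transfer time t = 43.95 hours = 1.5822×10^5 s, and t = π√(a_t³/μ).
So a_t = (μ t²/π²)^(1/3) = (9.684×10^8 × (1.5822×10^5)² / π²)^(1/3) = 1.3493×10^6 km.
Since a_t = (r₁ + r₂)/2, r₂ = 2a_t − r₁ = 2×1.3493×10^6 − 3.254×10^5 = 2.3732×10^6 km.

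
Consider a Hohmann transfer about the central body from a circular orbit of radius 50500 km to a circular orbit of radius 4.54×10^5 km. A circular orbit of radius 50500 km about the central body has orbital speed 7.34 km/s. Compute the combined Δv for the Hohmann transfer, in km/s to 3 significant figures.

Δv = 3.86 km/s

From the circular-orbit relation v² = μ/r at r = 50500 km: μ = v²r = (7.34)² × 50500 = 2.72072×10^6 km³/s².
Transfer-ellipse semi-major axis a_t = (r₁ + r₂)/2 = (50500 + 4.540×10^5)/2 = 2.5225×10^5 km.
Circular speed at r₁: v₁ = √(μ/r₁) = √(2.72072×10^6/50500) = 7.340 km/s.
Transfer-orbit speed at r₁ (vis-viva equation): v_p = √[μ(2/r₁ − 1/a_t)] = 9.847 km/s.
First burn Δv₁ = |v_p − v₁| = 2.507 km/s.
At r₂, v₂ = √(μ/r₂) = 2.448 km/s.
Transfer-orbit speed at r₂: v_a = √[μ(2/r₂ − 1/a_t)] = 1.095 km/s.
Second burn Δv₂ = |v₂ − v_a| = 1.353 km/s.
Total Δv = Δv₁ + Δv₂ = 3.860 km/s.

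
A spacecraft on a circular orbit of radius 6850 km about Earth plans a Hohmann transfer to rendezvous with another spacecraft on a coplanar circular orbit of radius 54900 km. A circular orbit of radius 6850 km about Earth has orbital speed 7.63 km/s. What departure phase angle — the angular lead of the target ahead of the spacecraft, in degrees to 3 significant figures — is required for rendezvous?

φ = 104°

From the circular-orbit relation v² = μ/r at r = 6850 km: μ = v²r = (7.63)² × 6850 = 3.98786×10^5 km³/s².
Transfer-ellipse semi-major axis a_t = (r₁ + r₂)/2 = (6850 + 54900)/2 = 30875 km.
Transfer time t = π√(a_t³/μ) = 26989.2 s.
The target's mean motion on its circular orbit is ω₂ = √(μ/r₂³) = 4.90921×10^-5 rad/s.
Angle swept by the target during transfer: ω₂·t = 1.32496 rad = 75.91°.
The spacecraft traverses 180° on the transfer ellipse, so the target must lead by 180° − 75.91° = 104°.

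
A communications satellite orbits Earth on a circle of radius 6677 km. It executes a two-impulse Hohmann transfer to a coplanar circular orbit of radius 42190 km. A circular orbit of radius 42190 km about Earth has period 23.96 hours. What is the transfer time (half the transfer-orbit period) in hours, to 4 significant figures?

From Kepler's third law T² = 4π²r³/μ at r = 42190 km, T = 23.96 hours = 23.96 × 3600 s = 86256 s: μ = 4π²r³/T² = 3.98483×10^5 km³/s².
The Hohmann ellipse has a_t = (r₁ + r₂)/2 = 24433.5 km.
Transfer time t = π√(a_t³/μ) = π√((24433.5)³ / 3.98483×10^5) = 19007 s.
Converting: 19007 s ÷ 3600 s/hour = 5.280 hours.

t = 5.280 hours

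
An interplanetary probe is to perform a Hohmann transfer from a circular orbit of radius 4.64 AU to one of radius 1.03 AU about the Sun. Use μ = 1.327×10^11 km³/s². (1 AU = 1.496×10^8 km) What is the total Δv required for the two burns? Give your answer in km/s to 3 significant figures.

In km: r₁ = 4.64 × 1.496×10^8 = 6.94144×10^8 km; r₂ = 1.03 × 1.496×10^8 = 1.54088×10^8 km.
Transfer-ellipse semi-major axis a_t = (r₁ + r₂)/2 = (6.94144×10^8 + 1.54088×10^8)/2 = 4.24116×10^8 km.
Circular speed at r₁: v₁ = √(μ/r₁) = √(1.327×10^11/6.94144×10^8) = 13.826 km/s.
Transfer-orbit speed at r₁ (vis-viva): v_a = √[μ(2/r₁ − 1/a_t)] = 8.3340 km/s.
First burn Δv₁ = |v_a − v₁| = 5.492 km/s.
Circular speed at r₂: v₂ = √(μ/r₂) = 29.346 km/s.
Transfer-orbit speed at r₂: v_p = √[μ(2/r₂ − 1/a_t)] = 37.543 km/s.
Second burn Δv₂ = |v₂ − v_p| = 8.197 km/s.
Δv = Δv₁ + Δv₂ = 5.492 + 8.197 = 13.69 km/s.

Δv = 13.7 km/s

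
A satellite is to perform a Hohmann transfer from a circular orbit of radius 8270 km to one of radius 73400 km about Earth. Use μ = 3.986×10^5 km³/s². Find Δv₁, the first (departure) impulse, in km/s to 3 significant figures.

Δv₁ = 2.37 km/s

The Hohmann ellipse has a_t = (r₁ + r₂)/2 = 40835 km.
Circular speed at r = 8270 km: v_c = √(μ/r) = 6.943 km/s.
Vis-viva on the transfer ellipse at r = 8270 km gives v_t = √[μ(2/r − 1/a_t)] = 9.308 km/s.
Δv₁ = |v_t − v_c| = |9.308 − 6.943| = 2.365 km/s.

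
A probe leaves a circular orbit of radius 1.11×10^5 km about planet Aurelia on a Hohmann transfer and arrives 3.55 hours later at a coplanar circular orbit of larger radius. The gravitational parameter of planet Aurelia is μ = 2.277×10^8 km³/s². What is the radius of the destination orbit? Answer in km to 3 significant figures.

r₂ = 2.00×10^5 km

Transfer time t = 3.55 hours = 12780 s, and t = π√(a_t³/μ).
So a_t = (μ t²/π²)^(1/3) = (2.277×10^8 × (12780)² / π²)^(1/3) = 1.5561×10^5 km.
Since a_t = (r₁ + r₂)/2, r₂ = 2a_t − r₁ = 2×1.5561×10^5 − 1.110×10^5 = 2.0022×10^5 km.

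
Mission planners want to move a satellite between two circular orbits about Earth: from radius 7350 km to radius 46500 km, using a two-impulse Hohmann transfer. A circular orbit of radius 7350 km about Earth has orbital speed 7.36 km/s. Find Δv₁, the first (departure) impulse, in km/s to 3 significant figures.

From the circular-orbit relation v² = μ/r at r = 7350 km: μ = v²r = (7.36)² × 7350 = 3.98147×10^5 km³/s².
Transfer-ellipse semi-major axis a_t = (r₁ + r₂)/2 = (7350 + 46500)/2 = 26925 km.
Circular speed at r = 7350 km: v_c = √(μ/r) = 7.360 km/s.
Vis-viva on the transfer ellipse at r = 7350 km gives v_t = √[μ(2/r − 1/a_t)] = 9.672 km/s.
Δv₁ = |v_t − v_c| = |9.672 − 7.360| = 2.312 km/s.

Δv₁ = 2.31 km/s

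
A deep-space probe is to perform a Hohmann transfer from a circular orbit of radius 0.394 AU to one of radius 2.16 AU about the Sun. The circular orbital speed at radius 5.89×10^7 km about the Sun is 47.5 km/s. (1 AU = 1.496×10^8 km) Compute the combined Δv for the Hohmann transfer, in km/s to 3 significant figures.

From the circular-orbit relation v² = μ/r at r = 5.89×10^7 km: μ = v²r = (47.5)² × 5.89×10^7 = 1.32893×10^11 km³/s².
In km: r₁ = 0.394 × 1.496×10^8 = 5.89424×10^7 km; r₂ = 2.16 × 1.496×10^8 = 3.23136×10^8 km.
Transfer-ellipse semi-major axis a_t = (r₁ + r₂)/2 = (5.89424×10^7 + 3.23136×10^8)/2 = 1.910392×10^8 km.
Circular speed at r₁: v₁ = √(μ/r₁) = √(1.32893×10^11/5.89424×10^7) = 47.483 km/s.
On the transfer ellipse at r₁, vis-viva gives v_p = √[μ(2/r₁ − 1/a_t)] = 61.755 km/s.
First burn Δv₁ = |v_p − v₁| = 14.272 km/s.
At r₂, v₂ = √(μ/r₂) = 20.2796 km/s.
Transfer-orbit speed at r₂: v_a = √[μ(2/r₂ − 1/a_t)] = 11.2645 km/s.
Second burn Δv₂ = |v₂ − v_a| = 9.0151 km/s.
Δv = Δv₁ + Δv₂ = 14.272 + 9.0151 = 23.29 km/s.

Δv = 23.3 km/s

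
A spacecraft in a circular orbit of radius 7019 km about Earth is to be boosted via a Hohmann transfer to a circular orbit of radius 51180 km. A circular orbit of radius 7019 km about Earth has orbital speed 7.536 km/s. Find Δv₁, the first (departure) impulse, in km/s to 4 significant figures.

Δv₁ = 2.458 km/s

From the circular-orbit relation v² = μ/r at r = 7019 km: μ = v²r = (7.536)² × 7019 = 3.98618×10^5 km³/s².
The Hohmann ellipse has a_t = (r₁ + r₂)/2 = 29099.5 km.
Circular speed at r = 7019 km: v_c = √(μ/r) = 7.536 km/s.
Transfer-orbit speed at the same r (vis-viva, a = a_t): v_t = √[μ(2/r − 1/a_t)] = 9.994 km/s.
Δv₁ = |v_t − v_c| = |9.994 − 7.536| = 2.458 km/s.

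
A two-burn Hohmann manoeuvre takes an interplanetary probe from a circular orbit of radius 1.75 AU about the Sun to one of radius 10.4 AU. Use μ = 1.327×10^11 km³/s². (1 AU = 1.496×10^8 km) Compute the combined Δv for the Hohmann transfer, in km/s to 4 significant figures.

Δv = 11.22 km/s

In km: r₁ = 1.75 × 1.496×10^8 = 2.618×10^8 km; r₂ = 10.4 × 1.496×10^8 = 1.55584×10^9 km.
The Hohmann ellipse has a_t = (r₁ + r₂)/2 = 9.0882×10^8 km.
Circular speed at r₁: v₁ = √(μ/r₁) = √(1.327×10^11/2.618×10^8) = 22.514 km/s.
On the transfer ellipse at r₁, vis-viva equation gives v_p = √[μ(2/r₁ − 1/a_t)] = 29.457 km/s.
First burn Δv₁ = |v_p − v₁| = 6.943 km/s.
At r₂, v₂ = √(μ/r₂) = 9.23534 km/s.
Transfer-orbit speed at r₂: v_a = √[μ(2/r₂ − 1/a_t)] = 4.95677 km/s.
Second burn Δv₂ = |v₂ − v_a| = 4.279 km/s.
Total Δv = Δv₁ + Δv₂ = 11.22 km/s.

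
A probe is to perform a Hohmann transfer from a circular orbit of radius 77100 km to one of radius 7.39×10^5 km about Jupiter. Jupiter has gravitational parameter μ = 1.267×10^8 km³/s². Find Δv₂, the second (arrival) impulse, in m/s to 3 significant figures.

Semi-major axis of the transfer orbit: a_t = (77100 + 7.390×10^5)/2 = 4.0805×10^5 km.
On the circular orbit at r = 7.390×10^5 km, v_c = √(μ/r) = 13.094 km/s.
Transfer-orbit speed at the same r (vis-viva, a = a_t): v_t = √[μ(2/r − 1/a_t)] = 5.6916 km/s.
Δv₂ = |v_t − v_c| = |5.6916 − 13.094| = 7.402 km/s.

Δv₂ = 7400 m/s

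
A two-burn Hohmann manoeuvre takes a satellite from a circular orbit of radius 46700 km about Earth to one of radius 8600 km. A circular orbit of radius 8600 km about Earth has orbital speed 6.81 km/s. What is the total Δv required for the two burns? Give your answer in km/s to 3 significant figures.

From the circular-orbit relation v² = μ/r at r = 8600 km: μ = v²r = (6.81)² × 8600 = 3.98834×10^5 km³/s².
Semi-major axis of the transfer orbit: a_t = (46700 + 8600)/2 = 27650 km.
At r₁ the circular-orbit speed is v₁ = √(μ/r₁) = 2.9224 km/s.
On the transfer ellipse at r₁, vis-viva gives v_a = √[μ(2/r₁ − 1/a_t)] = 1.6298 km/s.
First burn Δv₁ = |v_a − v₁| = 1.293 km/s.
At r₂, v₂ = √(μ/r₂) = 6.810 km/s.
Transfer-orbit speed at r₂: v_p = √[μ(2/r₂ − 1/a_t)] = 8.850 km/s.
Second burn Δv₂ = |v₂ − v_p| = 2.040 km/s.
Δv = Δv₁ + Δv₂ = 1.293 + 2.040 = 3.333 km/s.

Δv = 3.33 km/s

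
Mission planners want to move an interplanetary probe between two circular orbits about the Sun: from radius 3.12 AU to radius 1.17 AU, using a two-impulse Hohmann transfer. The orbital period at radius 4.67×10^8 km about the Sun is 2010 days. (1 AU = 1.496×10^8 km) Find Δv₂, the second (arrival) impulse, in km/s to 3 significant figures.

Δv₂ = 5.69 km/s

From Kepler's third law T² = 4π²r³/μ at r = 4.67×10^8 km, T = 2010 days = 2010 × 86400 s = 1.73664×10^8 s: μ = 4π²r³/T² = 1.33319×10^11 km³/s².
In km: r₁ = 3.12 × 1.496×10^8 = 4.66752×10^8 km; r₂ = 1.17 × 1.496×10^8 = 1.75032×10^8 km.
Transfer-ellipse semi-major axis a_t = (r₁ + r₂)/2 = (4.66752×10^8 + 1.75032×10^8)/2 = 3.20892×10^8 km.
On the circular orbit at r = 1.75032×10^8 km, v_c = √(μ/r) = 27.59858 km/s.
Transfer-orbit speed at the same r (vis-viva, a = a_t): v_t = √[μ(2/r − 1/a_t)] = 33.28513 km/s.
Δv₂ = |v_t − v_c| = |33.28513 − 27.59858| = 5.687 km/s.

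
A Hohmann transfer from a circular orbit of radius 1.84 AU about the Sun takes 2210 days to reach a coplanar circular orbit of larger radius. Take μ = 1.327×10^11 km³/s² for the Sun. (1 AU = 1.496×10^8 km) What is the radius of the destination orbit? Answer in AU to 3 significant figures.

r₂ = 8.70 AU

In km: r₁ = 1.84 × 1.496×10^8 = 2.75264×10^8 km.
Transfer time t = 2210 days = 1.90944×10^8 s, and t = π√(a_t³/μ).
So a_t = (μ t²/π²)^(1/3) = (1.327×10^11 × (1.90944×10^8)² / π²)^(1/3) = 7.8849×10^8 km.
Since a_t = (r₁ + r₂)/2, r₂ = 2a_t − r₁ = 2×7.8849×10^8 − 2.75264×10^8 = 1.301716×10^9 km.
In AU: r₂ = 1.301716×10^9 / 1.496×10^8 = 8.70 AU.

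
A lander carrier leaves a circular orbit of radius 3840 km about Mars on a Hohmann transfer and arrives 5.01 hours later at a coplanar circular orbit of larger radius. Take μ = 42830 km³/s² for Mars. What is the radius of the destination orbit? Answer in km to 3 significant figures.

Transfer time t = 5.01 hours = 18036 s, and t = π√(a_t³/μ).
So a_t = (μ t²/π²)^(1/3) = (42830 × (18036)² / π²)^(1/3) = 11218 km.
Since a_t = (r₁ + r₂)/2, r₂ = 2a_t − r₁ = 2×11218 − 3840 = 18596 km.

r₂ = 18600 km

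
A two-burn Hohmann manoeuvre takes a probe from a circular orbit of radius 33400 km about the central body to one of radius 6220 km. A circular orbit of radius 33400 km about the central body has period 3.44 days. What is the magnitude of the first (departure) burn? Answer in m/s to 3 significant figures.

Δv₁ = 310 m/s

From Kepler's third law T² = 4π²r³/μ at r = 33400 km, T = 3.44 days = 3.44 × 86400 s = 2.97216×10^5 s: μ = 4π²r³/T² = 16651.6 km³/s².
Transfer-ellipse semi-major axis a_t = (r₁ + r₂)/2 = (33400 + 6220)/2 = 19810 km.
On the circular orbit at r = 33400 km, v_c = √(μ/r) = 0.70608 km/s.
Vis-viva on the transfer ellipse at r = 33400 km gives v_t = √[μ(2/r − 1/a_t)] = 0.39565 km/s.
Δv₁ = |v_t − v_c| = |0.39565 − 0.70608| = 0.3104 km/s.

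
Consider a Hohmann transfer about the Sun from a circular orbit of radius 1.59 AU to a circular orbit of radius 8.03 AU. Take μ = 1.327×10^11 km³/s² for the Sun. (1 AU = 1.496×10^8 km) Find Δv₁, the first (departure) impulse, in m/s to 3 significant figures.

Δv₁ = 6900 m/s

In km: r₁ = 1.59 × 1.496×10^8 = 2.37864×10^8 km; r₂ = 8.03 × 1.496×10^8 = 1.201288×10^9 km.
Semi-major axis of the transfer orbit: a_t = (2.37864×10^8 + 1.201288×10^9)/2 = 7.19576×10^8 km.
Circular speed at r = 2.37864×10^8 km: v_c = √(μ/r) = 23.620 km/s.
Transfer-orbit speed at the same r (vis-viva, a = a_t): v_t = √[μ(2/r − 1/a_t)] = 30.518 km/s.
Δv₁ = |v_t − v_c| = |30.518 − 23.620| = 6.898 km/s.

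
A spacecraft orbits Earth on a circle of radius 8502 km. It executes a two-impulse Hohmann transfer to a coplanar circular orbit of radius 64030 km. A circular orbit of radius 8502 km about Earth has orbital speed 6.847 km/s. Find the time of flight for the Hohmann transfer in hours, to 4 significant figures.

t = 9.546 hours

From the circular-orbit relation v² = μ/r at r = 8502 km: μ = v²r = (6.847)² × 8502 = 3.98586×10^5 km³/s².
Semi-major axis of the transfer orbit: a_t = (8502 + 64030)/2 = 36266 km.
By Kepler's third law the transfer-orbit period is T = 2π√(a_t³/μ), so t = T/2 = 34367 s.
Converting: 34367 s ÷ 3600 s/hour = 9.546 hours.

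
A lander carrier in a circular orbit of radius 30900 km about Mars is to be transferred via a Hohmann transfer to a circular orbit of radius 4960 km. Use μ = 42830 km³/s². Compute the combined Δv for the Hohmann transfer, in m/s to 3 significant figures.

Δv = 1480 m/s

Transfer-ellipse semi-major axis a_t = (r₁ + r₂)/2 = (30900 + 4960)/2 = 17930 km.
At r₁ the circular-orbit speed is v₁ = √(μ/r₁) = 1.1773 km/s.
On the transfer ellipse at r₁, vis-viva gives v_a = √[μ(2/r₁ − 1/a_t)] = 0.61922 km/s.
First burn Δv₁ = |v_a − v₁| = 0.5581 km/s.
At r₂, v₂ = √(μ/r₂) = 2.93855 km/s.
Transfer-orbit speed at r₂: v_p = √[μ(2/r₂ − 1/a_t)] = 3.85765 km/s.
Second burn Δv₂ = |v₂ − v_p| = 0.9191 km/s.
Δv = Δv₁ + Δv₂ = 0.5581 + 0.9191 = 1.477 km/s.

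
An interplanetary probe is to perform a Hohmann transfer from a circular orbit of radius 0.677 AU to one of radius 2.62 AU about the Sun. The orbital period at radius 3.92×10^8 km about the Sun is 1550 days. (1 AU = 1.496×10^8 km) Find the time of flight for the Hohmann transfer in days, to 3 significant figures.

t = 387 days

From Kepler's third law T² = 4π²r³/μ at r = 3.92×10^8 km, T = 1550 days = 1550 × 86400 s = 1.3392×10^8 s: μ = 4π²r³/T² = 1.32595×10^11 km³/s².
In km: r₁ = 0.677 × 1.496×10^8 = 1.012792×10^8 km; r₂ = 2.62 × 1.496×10^8 = 3.91952×10^8 km.
Semi-major axis of the transfer orbit: a_t = (1.012792×10^8 + 3.91952×10^8)/2 = 2.466156×10^8 km.
Half the transfer-orbit period gives t = π√(a_t³/μ) = 3.341×10^7 s.
Converting: 3.341×10^7 s ÷ 86400 s/day = 387 days.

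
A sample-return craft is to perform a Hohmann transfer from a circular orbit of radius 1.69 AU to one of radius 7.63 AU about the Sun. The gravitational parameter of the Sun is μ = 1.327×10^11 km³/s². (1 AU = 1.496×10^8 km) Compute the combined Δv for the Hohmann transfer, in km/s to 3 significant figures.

In km: r₁ = 1.69 × 1.496×10^8 = 2.52824×10^8 km; r₂ = 7.63 × 1.496×10^8 = 1.141448×10^9 km.
Semi-major axis of the transfer orbit: a_t = (2.52824×10^8 + 1.141448×10^9)/2 = 6.97136×10^8 km.
At r₁ the circular-orbit speed is v₁ = √(μ/r₁) = 22.910 km/s.
Transfer-orbit speed at r₁ (vis-viva): v_p = √[μ(2/r₁ − 1/a_t)] = 29.315 km/s.
First burn Δv₁ = |v_p − v₁| = 6.405 km/s.
Circular speed at r₂: v₂ = √(μ/r₂) = 10.782 km/s.
Transfer-orbit speed at r₂: v_a = √[μ(2/r₂ − 1/a_t)] = 6.4932 km/s.
Second burn Δv₂ = |v₂ − v_a| = 4.289 km/s.
Δv = Δv₁ + Δv₂ = 6.405 + 4.289 = 10.69 km/s.

Δv = 10.7 km/s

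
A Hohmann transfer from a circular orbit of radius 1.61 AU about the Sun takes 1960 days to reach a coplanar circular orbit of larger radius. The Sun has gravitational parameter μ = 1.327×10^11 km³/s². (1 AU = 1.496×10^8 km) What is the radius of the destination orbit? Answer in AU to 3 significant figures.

In km: r₁ = 1.61 × 1.496×10^8 = 2.40856×10^8 km.
Transfer time t = 1960 days = 1.69344×10^8 s, and t = π√(a_t³/μ).
So a_t = (μ t²/π²)^(1/3) = (1.327×10^11 × (1.69344×10^8)² / π²)^(1/3) = 7.2784×10^8 km.
Since a_t = (r₁ + r₂)/2, r₂ = 2a_t − r₁ = 2×7.2784×10^8 − 2.40856×10^8 = 1.214824×10^9 km.
In AU: r₂ = 1.214824×10^9 / 1.496×10^8 = 8.12 AU.

r₂ = 8.12 AU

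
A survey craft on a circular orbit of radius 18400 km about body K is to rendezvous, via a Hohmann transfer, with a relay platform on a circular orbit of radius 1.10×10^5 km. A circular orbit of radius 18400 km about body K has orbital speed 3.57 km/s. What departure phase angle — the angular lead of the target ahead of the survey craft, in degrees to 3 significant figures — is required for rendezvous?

From the circular-orbit relation v² = μ/r at r = 18400 km: μ = v²r = (3.57)² × 18400 = 2.34506×10^5 km³/s².
Semi-major axis of the transfer orbit: a_t = (18400 + 1.100×10^5)/2 = 64200 km.
The half-period of the transfer ellipse is t = π√(a_t³/μ) = 1.0553×10^5 s.
The target's mean motion on its circular orbit is ω₂ = √(μ/r₂³) = 1.3274×10^-5 rad/s.
Angle swept by the target during transfer: ω₂·t = 1.4008 rad = 80.26°.
The survey craft traverses 180° on the transfer ellipse, so the target must lead by 180° − 80.26° = 99.7°.

φ = 99.7°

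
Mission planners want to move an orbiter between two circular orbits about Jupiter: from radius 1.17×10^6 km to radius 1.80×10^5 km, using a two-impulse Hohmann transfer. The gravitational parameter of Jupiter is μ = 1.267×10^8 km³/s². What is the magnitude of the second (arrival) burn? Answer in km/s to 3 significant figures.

Δv₂ = 8.40 km/s

The Hohmann ellipse has a_t = (r₁ + r₂)/2 = 6.750×10^5 km.
On the circular orbit at r = 1.800×10^5 km, v_c = √(μ/r) = 26.531 km/s.
Transfer-orbit speed at the same r (vis-viva, a = a_t): v_t = √[μ(2/r − 1/a_t)] = 34.930 km/s.
Δv₂ = |v_t − v_c| = |34.930 − 26.531| = 8.399 km/s.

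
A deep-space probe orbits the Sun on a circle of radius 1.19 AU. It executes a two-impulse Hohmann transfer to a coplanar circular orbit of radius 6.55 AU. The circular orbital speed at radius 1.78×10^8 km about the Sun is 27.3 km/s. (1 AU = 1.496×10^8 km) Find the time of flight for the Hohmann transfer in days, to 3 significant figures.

From the circular-orbit relation v² = μ/r at r = 1.78×10^8 km: μ = v²r = (27.3)² × 1.78×10^8 = 1.32662×10^11 km³/s².
In km: r₁ = 1.19 × 1.496×10^8 = 1.78024×10^8 km; r₂ = 6.55 × 1.496×10^8 = 9.7988×10^8 km.
The Hohmann ellipse has a_t = (r₁ + r₂)/2 = 5.78952×10^8 km.
Half the transfer-orbit period gives t = π√(a_t³/μ) = 1.202×10^8 s.
Converting: 1.202×10^8 s ÷ 86400 s/day = 1390 days.

t = 1390 days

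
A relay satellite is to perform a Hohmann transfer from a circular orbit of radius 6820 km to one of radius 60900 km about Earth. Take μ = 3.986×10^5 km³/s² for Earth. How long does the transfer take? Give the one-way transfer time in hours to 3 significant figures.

t = 8.61 hours

Transfer-ellipse semi-major axis a_t = (r₁ + r₂)/2 = (6820 + 60900)/2 = 33860 km.
By Kepler's third law the transfer-orbit period is T = 2π√(a_t³/μ), so t = T/2 = 31000 s.
Converting: 31000 s ÷ 3600 s/hour = 8.61 hours.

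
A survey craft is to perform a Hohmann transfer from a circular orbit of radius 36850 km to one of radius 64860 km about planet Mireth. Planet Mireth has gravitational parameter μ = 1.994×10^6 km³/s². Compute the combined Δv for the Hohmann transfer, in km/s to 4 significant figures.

Δv = 1.776 km/s

The Hohmann ellipse has a_t = (r₁ + r₂)/2 = 50855 km.
At r₁ the circular-orbit speed is v₁ = √(μ/r₁) = 7.3560 km/s.
Transfer-orbit speed at r₁ (vis-viva): v_p = √[μ(2/r₁ − 1/a_t)] = 8.3074 km/s.
First burn Δv₁ = |v_p − v₁| = 0.9514 km/s.
Circular speed at r₂: v₂ = √(μ/r₂) = 5.5446 km/s.
Transfer-orbit speed at r₂: v_a = √[μ(2/r₂ − 1/a_t)] = 4.7198 km/s.
Second burn Δv₂ = |v₂ − v_a| = 0.8248 km/s.
Total Δv = Δv₁ + Δv₂ = 1.776 km/s.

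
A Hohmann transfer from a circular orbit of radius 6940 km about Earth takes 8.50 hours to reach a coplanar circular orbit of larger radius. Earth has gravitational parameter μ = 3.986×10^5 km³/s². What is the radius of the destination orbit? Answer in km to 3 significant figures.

Transfer time t = 8.50 hours = 30600 s, and t = π√(a_t³/μ).
So a_t = (μ t²/π²)^(1/3) = (3.986×10^5 × (30600)² / π²)^(1/3) = 33566 km.
Since a_t = (r₁ + r₂)/2, r₂ = 2a_t − r₁ = 2×33566 − 6940 = 60192 km.

r₂ = 60200 km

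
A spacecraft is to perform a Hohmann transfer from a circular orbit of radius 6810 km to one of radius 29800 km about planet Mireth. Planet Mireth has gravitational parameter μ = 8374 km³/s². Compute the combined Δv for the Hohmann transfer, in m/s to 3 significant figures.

Δv = 513 m/s

The Hohmann ellipse has a_t = (r₁ + r₂)/2 = 18305 km.
At r₁ the circular-orbit speed is v₁ = √(μ/r₁) = 1.10890 km/s.
On the transfer ellipse at r₁, v² = μ(2/r − 1/a) gives v_p = √[μ(2/r₁ − 1/a_t)] = 1.41487 km/s.
First burn Δv₁ = |v_p − v₁| = 0.30597 km/s.
At r₂, v₂ = √(μ/r₂) = 0.53010 km/s.
Transfer-orbit speed at r₂: v_a = √[μ(2/r₂ − 1/a_t)] = 0.32333 km/s.
Second burn Δv₂ = |v₂ − v_a| = 0.20677 km/s.
Total Δv = Δv₁ + Δv₂ = 0.5127 km/s.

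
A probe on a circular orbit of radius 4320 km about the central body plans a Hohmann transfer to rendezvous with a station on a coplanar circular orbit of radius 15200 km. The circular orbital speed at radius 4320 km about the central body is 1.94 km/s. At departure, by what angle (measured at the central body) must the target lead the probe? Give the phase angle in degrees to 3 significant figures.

From the circular-orbit relation v² = μ/r at r = 4320 km: μ = v²r = (1.94)² × 4320 = 16258.8 km³/s².
Transfer-ellipse semi-major axis a_t = (r₁ + r₂)/2 = (4320 + 15200)/2 = 9760 km.
The half-period of the transfer ellipse is t = π√(a_t³/μ) = 23756.4 s.
The target's mean motion on its circular orbit is ω₂ = √(μ/r₂³) = 6.80422×10^-5 rad/s.
Angle swept by the target during transfer: ω₂·t = 1.61644 rad = 92.62°.
The probe traverses 180° on the transfer ellipse, so the target must lead by 180° − 92.62° = 87.4°.

φ = 87.4°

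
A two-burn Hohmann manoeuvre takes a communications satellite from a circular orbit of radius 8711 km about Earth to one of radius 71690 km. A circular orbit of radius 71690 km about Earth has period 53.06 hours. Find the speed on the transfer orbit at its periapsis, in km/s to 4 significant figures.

From Kepler's third law T² = 4π²r³/μ at r = 71690 km, T = 53.06 hours = 53.06 × 3600 s = 1.91016×10^5 s: μ = 4π²r³/T² = 3.98654×10^5 km³/s².
The Hohmann ellipse has a_t = (r₁ + r₂)/2 = 40200.5 km.
At periapsis, r = 8711 km.
Applying v² = μ(2/r − 1/a_t): v = 9.034 km/s.

v = 9.034 km/s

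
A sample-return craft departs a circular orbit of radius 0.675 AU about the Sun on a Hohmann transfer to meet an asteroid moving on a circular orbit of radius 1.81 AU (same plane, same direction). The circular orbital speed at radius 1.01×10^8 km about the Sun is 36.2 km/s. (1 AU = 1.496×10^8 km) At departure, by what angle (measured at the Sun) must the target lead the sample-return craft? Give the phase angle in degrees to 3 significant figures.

From the circular-orbit relation v² = μ/r at r = 1.01×10^8 km: μ = v²r = (36.2)² × 1.01×10^8 = 1.32354×10^11 km³/s².
In km: r₁ = 0.675 × 1.496×10^8 = 1.0098×10^8 km; r₂ = 1.81 × 1.496×10^8 = 2.70776×10^8 km.
Semi-major axis of the transfer orbit: a_t = (1.0098×10^8 + 2.70776×10^8)/2 = 1.85878×10^8 km.
The half-period of the transfer ellipse is t = π√(a_t³/μ) = 2.188×10^7 s.
The target's mean motion on its circular orbit is ω₂ = √(μ/r₂³) = 8.165×10^-8 rad/s.
Angle swept by the target during transfer: ω₂·t = 1.787 rad = 102.4°.
The sample-return craft traverses 180° on the transfer ellipse, so the target must lead by 180° − 102.4° = 77.6°.

φ = 77.6°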